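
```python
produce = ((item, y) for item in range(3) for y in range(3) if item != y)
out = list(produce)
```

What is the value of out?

Step 1: Nested generator over range(3) x range(3) where item != y:
  (0, 0): excluded (item == y)
  (0, 1): included
  (0, 2): included
  (1, 0): included
  (1, 1): excluded (item == y)
  (1, 2): included
  (2, 0): included
  (2, 1): included
  (2, 2): excluded (item == y)
Therefore out = [(0, 1), (0, 2), (1, 0), (1, 2), (2, 0), (2, 1)].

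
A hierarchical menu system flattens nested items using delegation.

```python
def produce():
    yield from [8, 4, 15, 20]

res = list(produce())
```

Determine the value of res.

Step 1: yield from delegates to the iterable, yielding each element.
Step 2: Collected values: [8, 4, 15, 20].
Therefore res = [8, 4, 15, 20].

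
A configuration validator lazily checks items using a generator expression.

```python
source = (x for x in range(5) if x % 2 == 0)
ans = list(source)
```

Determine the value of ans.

Step 1: Filter range(5) keeping only even values:
  x=0: even, included
  x=1: odd, excluded
  x=2: even, included
  x=3: odd, excluded
  x=4: even, included
Therefore ans = [0, 2, 4].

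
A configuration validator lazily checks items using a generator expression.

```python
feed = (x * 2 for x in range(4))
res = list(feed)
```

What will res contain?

Step 1: For each x in range(4), compute x*2:
  x=0: 0*2 = 0
  x=1: 1*2 = 2
  x=2: 2*2 = 4
  x=3: 3*2 = 6
Therefore res = [0, 2, 4, 6].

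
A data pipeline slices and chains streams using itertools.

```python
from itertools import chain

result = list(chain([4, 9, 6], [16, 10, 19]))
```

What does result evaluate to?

Step 1: chain() concatenates iterables: [4, 9, 6] + [16, 10, 19].
Therefore result = [4, 9, 6, 16, 10, 19].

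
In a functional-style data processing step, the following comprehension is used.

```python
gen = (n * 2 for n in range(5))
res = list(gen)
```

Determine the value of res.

Step 1: For each n in range(5), compute n*2:
  n=0: 0*2 = 0
  n=1: 1*2 = 2
  n=2: 2*2 = 4
  n=3: 3*2 = 6
  n=4: 4*2 = 8
Therefore res = [0, 2, 4, 6, 8].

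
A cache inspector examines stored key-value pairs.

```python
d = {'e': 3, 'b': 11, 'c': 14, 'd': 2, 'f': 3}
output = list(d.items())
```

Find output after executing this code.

Step 1: d.items() returns (key, value) pairs in insertion order.
Therefore output = [('e', 3), ('b', 11), ('c', 14), ('d', 2), ('f', 3)].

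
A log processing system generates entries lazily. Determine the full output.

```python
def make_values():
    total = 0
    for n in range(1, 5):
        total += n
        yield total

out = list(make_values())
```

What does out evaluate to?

Step 1: Generator accumulates running sum:
  n=1: total = 1, yield 1
  n=2: total = 3, yield 3
  n=3: total = 6, yield 6
  n=4: total = 10, yield 10
Therefore out = [1, 3, 6, 10].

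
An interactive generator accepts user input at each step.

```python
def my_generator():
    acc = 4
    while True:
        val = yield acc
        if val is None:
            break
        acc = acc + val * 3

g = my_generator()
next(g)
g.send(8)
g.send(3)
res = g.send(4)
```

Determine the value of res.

Step 1: next() -> yield acc=4.
Step 2: send(8) -> val=8, acc = 4 + 8*3 = 28, yield 28.
Step 3: send(3) -> val=3, acc = 28 + 3*3 = 37, yield 37.
Step 4: send(4) -> val=4, acc = 37 + 4*3 = 49, yield 49.
Therefore res = 49.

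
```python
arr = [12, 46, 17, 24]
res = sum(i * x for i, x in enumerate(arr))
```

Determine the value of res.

Step 1: Compute i * x for each (i, x) in enumerate([12, 46, 17, 24]):
  i=0, x=12: 0*12 = 0
  i=1, x=46: 1*46 = 46
  i=2, x=17: 2*17 = 34
  i=3, x=24: 3*24 = 72
Step 2: sum = 0 + 46 + 34 + 72 = 152.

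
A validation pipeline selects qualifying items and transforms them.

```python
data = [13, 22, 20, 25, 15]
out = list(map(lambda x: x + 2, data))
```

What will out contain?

Step 1: Apply lambda x: x + 2 to each element:
  13 -> 15
  22 -> 24
  20 -> 22
  25 -> 27
  15 -> 17
Therefore out = [15, 24, 22, 27, 17].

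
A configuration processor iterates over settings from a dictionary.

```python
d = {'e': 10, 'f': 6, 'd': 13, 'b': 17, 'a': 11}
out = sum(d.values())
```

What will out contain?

Step 1: d.values() = [10, 6, 13, 17, 11].
Step 2: sum = 57.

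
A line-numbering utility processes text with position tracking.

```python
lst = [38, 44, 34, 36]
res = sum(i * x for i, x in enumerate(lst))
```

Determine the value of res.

Step 1: Compute i * x for each (i, x) in enumerate([38, 44, 34, 36]):
  i=0, x=38: 0*38 = 0
  i=1, x=44: 1*44 = 44
  i=2, x=34: 2*34 = 68
  i=3, x=36: 3*36 = 108
Step 2: sum = 0 + 44 + 68 + 108 = 220.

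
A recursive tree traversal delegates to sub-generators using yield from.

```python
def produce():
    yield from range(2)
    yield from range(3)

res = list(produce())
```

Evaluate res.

Step 1: Trace yields in order:
  yield 0
  yield 1
  yield 0
  yield 1
  yield 2
Therefore res = [0, 1, 0, 1, 2].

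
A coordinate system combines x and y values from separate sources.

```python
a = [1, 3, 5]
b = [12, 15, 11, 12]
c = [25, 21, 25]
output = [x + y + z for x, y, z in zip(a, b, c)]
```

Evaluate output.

Step 1: zip three lists (truncates to shortest, len=3):
  1 + 12 + 25 = 38
  3 + 15 + 21 = 39
  5 + 11 + 25 = 41
Therefore output = [38, 39, 41].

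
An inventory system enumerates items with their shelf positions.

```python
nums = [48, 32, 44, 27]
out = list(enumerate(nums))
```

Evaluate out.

Step 1: enumerate pairs each element with its index:
  (0, 48)
  (1, 32)
  (2, 44)
  (3, 27)
Therefore out = [(0, 48), (1, 32), (2, 44), (3, 27)].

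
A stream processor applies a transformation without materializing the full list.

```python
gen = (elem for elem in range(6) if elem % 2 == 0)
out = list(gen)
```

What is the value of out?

Step 1: Filter range(6) keeping only even values:
  elem=0: even, included
  elem=1: odd, excluded
  elem=2: even, included
  elem=3: odd, excluded
  elem=4: even, included
  elem=5: odd, excluded
Therefore out = [0, 2, 4].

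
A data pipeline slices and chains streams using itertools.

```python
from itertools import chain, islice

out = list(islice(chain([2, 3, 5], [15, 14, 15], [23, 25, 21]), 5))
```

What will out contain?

Step 1: chain([2, 3, 5], [15, 14, 15], [23, 25, 21]) = [2, 3, 5, 15, 14, 15, 23, 25, 21].
Step 2: islice takes first 5 elements: [2, 3, 5, 15, 14].
Therefore out = [2, 3, 5, 15, 14].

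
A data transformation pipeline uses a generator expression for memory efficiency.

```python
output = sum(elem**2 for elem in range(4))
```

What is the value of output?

Step 1: Compute elem**2 for each elem in range(4):
  elem=0: 0**2 = 0
  elem=1: 1**2 = 1
  elem=2: 2**2 = 4
  elem=3: 3**2 = 9
Step 2: sum = 0 + 1 + 4 + 9 = 14.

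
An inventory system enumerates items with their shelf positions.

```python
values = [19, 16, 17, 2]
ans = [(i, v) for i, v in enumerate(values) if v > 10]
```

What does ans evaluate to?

Step 1: Filter enumerate([19, 16, 17, 2]) keeping v > 10:
  (0, 19): 19 > 10, included
  (1, 16): 16 > 10, included
  (2, 17): 17 > 10, included
  (3, 2): 2 <= 10, excluded
Therefore ans = [(0, 19), (1, 16), (2, 17)].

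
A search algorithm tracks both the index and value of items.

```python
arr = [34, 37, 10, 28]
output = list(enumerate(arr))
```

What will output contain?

Step 1: enumerate pairs each element with its index:
  (0, 34)
  (1, 37)
  (2, 10)
  (3, 28)
Therefore output = [(0, 34), (1, 37), (2, 10), (3, 28)].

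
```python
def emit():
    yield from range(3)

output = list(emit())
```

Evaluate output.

Step 1: yield from delegates to the iterable, yielding each element.
Step 2: Collected values: [0, 1, 2].
Therefore output = [0, 1, 2].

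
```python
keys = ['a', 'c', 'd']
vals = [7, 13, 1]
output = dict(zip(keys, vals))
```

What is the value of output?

Step 1: zip pairs keys with values:
  'a' -> 7
  'c' -> 13
  'd' -> 1
Therefore output = {'a': 7, 'c': 13, 'd': 1}.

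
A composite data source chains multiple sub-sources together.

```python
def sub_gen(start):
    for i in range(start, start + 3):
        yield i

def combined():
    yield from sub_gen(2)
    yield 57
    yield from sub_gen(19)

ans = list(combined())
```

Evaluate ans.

Step 1: combined() delegates to sub_gen(2):
  yield 2
  yield 3
  yield 4
Step 2: yield 57
Step 3: Delegates to sub_gen(19):
  yield 19
  yield 20
  yield 21
Therefore ans = [2, 3, 4, 57, 19, 20, 21].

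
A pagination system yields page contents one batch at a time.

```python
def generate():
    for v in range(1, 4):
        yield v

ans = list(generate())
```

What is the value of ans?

Step 1: The generator yields each value from range(1, 4).
Step 2: list() consumes all yields: [1, 2, 3].
Therefore ans = [1, 2, 3].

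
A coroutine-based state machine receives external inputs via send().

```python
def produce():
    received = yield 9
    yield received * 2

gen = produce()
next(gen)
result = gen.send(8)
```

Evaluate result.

Step 1: next(gen) advances to first yield, producing 9.
Step 2: send(8) resumes, received = 8.
Step 3: yield received * 2 = 8 * 2 = 16.
Therefore result = 16.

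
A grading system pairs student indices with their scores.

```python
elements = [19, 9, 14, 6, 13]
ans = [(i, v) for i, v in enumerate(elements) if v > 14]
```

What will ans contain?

Step 1: Filter enumerate([19, 9, 14, 6, 13]) keeping v > 14:
  (0, 19): 19 > 14, included
  (1, 9): 9 <= 14, excluded
  (2, 14): 14 <= 14, excluded
  (3, 6): 6 <= 14, excluded
  (4, 13): 13 <= 14, excluded
Therefore ans = [(0, 19)].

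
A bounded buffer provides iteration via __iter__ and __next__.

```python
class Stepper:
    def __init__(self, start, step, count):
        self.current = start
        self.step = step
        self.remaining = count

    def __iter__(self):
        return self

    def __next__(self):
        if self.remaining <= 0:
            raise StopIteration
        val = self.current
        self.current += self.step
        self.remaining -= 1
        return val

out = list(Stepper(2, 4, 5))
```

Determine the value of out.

Step 1: Stepper starts at 2, increments by 4, for 5 steps:
  Yield 2, then current += 4
  Yield 6, then current += 4
  Yield 10, then current += 4
  Yield 14, then current += 4
  Yield 18, then current += 4
Therefore out = [2, 6, 10, 14, 18].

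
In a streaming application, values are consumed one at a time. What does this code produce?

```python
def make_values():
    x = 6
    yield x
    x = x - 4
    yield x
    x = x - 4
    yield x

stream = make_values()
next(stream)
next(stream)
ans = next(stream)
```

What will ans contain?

Step 1: Trace through generator execution:
  Yield 1: x starts at 6, yield 6
  Yield 2: x = 6 - 4 = 2, yield 2
  Yield 3: x = 2 - 4 = -2, yield -2
Step 2: First next() gets 6, second next() gets the second value, third next() yields -2.
Therefore ans = -2.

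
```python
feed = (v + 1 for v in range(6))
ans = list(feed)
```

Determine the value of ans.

Step 1: For each v in range(6), compute v+1:
  v=0: 0+1 = 1
  v=1: 1+1 = 2
  v=2: 2+1 = 3
  v=3: 3+1 = 4
  v=4: 4+1 = 5
  v=5: 5+1 = 6
Therefore ans = [1, 2, 3, 4, 5, 6].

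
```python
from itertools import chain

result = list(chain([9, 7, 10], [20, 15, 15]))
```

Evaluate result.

Step 1: chain() concatenates iterables: [9, 7, 10] + [20, 15, 15].
Therefore result = [9, 7, 10, 20, 15, 15].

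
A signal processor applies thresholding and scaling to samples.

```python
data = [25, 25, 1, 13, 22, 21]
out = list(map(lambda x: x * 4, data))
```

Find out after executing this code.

Step 1: Apply lambda x: x * 4 to each element:
  25 -> 100
  25 -> 100
  1 -> 4
  13 -> 52
  22 -> 88
  21 -> 84
Therefore out = [100, 100, 4, 52, 88, 84].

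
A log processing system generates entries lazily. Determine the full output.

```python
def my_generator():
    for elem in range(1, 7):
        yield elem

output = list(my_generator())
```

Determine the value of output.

Step 1: The generator yields each value from range(1, 7).
Step 2: list() consumes all yields: [1, 2, 3, 4, 5, 6].
Therefore output = [1, 2, 3, 4, 5, 6].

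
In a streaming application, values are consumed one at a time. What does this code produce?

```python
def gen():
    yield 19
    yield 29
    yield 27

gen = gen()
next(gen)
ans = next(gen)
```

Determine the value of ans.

Step 1: gen() creates a generator.
Step 2: next(gen) yields 19 (consumed and discarded).
Step 3: next(gen) yields 29, assigned to ans.
Therefore ans = 29.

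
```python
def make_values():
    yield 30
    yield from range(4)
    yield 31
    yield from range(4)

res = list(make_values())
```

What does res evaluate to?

Step 1: Trace yields in order:
  yield 30
  yield 0
  yield 1
  yield 2
  yield 3
  yield 31
  yield 0
  yield 1
  yield 2
  yield 3
Therefore res = [30, 0, 1, 2, 3, 31, 0, 1, 2, 3].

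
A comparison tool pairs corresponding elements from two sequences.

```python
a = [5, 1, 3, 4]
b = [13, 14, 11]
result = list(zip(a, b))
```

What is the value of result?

Step 1: zip stops at shortest (len(a)=4, len(b)=3):
  Index 0: (5, 13)
  Index 1: (1, 14)
  Index 2: (3, 11)
Step 2: Last element of a (4) has no pair, dropped.
Therefore result = [(5, 13), (1, 14), (3, 11)].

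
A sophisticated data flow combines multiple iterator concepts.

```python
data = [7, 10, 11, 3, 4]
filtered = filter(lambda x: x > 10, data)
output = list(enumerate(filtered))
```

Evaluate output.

Step 1: Filter [7, 10, 11, 3, 4] for > 10: [11].
Step 2: enumerate re-indexes from 0: [(0, 11)].
Therefore output = [(0, 11)].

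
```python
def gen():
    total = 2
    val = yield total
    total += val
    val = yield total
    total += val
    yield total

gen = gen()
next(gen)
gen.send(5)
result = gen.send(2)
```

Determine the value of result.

Step 1: next() -> yield total=2.
Step 2: send(5) -> val=5, total = 2+5 = 7, yield 7.
Step 3: send(2) -> val=2, total = 7+2 = 9, yield 9.
Therefore result = 9.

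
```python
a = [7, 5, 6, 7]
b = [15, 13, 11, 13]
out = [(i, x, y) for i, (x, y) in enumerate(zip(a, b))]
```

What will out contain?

Step 1: enumerate(zip(a, b)) gives index with paired elements:
  i=0: (7, 15)
  i=1: (5, 13)
  i=2: (6, 11)
  i=3: (7, 13)
Therefore out = [(0, 7, 15), (1, 5, 13), (2, 6, 11), (3, 7, 13)].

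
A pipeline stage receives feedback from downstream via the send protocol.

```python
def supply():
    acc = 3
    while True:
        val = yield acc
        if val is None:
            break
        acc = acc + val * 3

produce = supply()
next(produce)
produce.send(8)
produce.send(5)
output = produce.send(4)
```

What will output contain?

Step 1: next() -> yield acc=3.
Step 2: send(8) -> val=8, acc = 3 + 8*3 = 27, yield 27.
Step 3: send(5) -> val=5, acc = 27 + 5*3 = 42, yield 42.
Step 4: send(4) -> val=4, acc = 42 + 4*3 = 54, yield 54.
Therefore output = 54.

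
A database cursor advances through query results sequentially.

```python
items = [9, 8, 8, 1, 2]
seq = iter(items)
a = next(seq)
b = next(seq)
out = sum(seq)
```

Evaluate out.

Step 1: Create iterator over [9, 8, 8, 1, 2].
Step 2: a = next() = 9, b = next() = 8.
Step 3: sum() of remaining [8, 1, 2] = 11.
Therefore out = 11.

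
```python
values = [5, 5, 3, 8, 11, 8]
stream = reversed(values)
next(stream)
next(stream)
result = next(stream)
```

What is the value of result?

Step 1: reversed([5, 5, 3, 8, 11, 8]) gives iterator: [8, 11, 8, 3, 5, 5].
Step 2: First next() = 8, second next() = 11.
Step 3: Third next() = 8.
Therefore result = 8.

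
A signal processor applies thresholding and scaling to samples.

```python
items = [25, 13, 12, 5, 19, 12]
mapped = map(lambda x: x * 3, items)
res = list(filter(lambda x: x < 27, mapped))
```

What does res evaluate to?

Step 1: Map x * 3:
  25 -> 75
  13 -> 39
  12 -> 36
  5 -> 15
  19 -> 57
  12 -> 36
Step 2: Filter for < 27:
  75: removed
  39: removed
  36: removed
  15: kept
  57: removed
  36: removed
Therefore res = [15].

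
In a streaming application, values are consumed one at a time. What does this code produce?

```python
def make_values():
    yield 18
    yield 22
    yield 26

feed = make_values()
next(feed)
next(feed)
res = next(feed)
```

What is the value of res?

Step 1: make_values() creates a generator.
Step 2: next(feed) yields 18 (consumed and discarded).
Step 3: next(feed) yields 22 (consumed and discarded).
Step 4: next(feed) yields 26, assigned to res.
Therefore res = 26.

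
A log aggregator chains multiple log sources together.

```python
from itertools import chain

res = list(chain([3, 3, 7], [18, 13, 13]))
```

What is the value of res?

Step 1: chain() concatenates iterables: [3, 3, 7] + [18, 13, 13].
Therefore res = [3, 3, 7, 18, 13, 13].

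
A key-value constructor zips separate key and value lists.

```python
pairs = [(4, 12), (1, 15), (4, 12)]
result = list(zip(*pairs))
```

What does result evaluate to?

Step 1: zip(*pairs) transposes: unzips [(4, 12), (1, 15), (4, 12)] into separate sequences.
Step 2: First elements: (4, 1, 4), second elements: (12, 15, 12).
Therefore result = [(4, 1, 4), (12, 15, 12)].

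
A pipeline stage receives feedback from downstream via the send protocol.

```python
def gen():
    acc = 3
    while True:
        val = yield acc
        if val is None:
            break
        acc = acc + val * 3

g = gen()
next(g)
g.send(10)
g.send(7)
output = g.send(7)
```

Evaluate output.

Step 1: next() -> yield acc=3.
Step 2: send(10) -> val=10, acc = 3 + 10*3 = 33, yield 33.
Step 3: send(7) -> val=7, acc = 33 + 7*3 = 54, yield 54.
Step 4: send(7) -> val=7, acc = 54 + 7*3 = 75, yield 75.
Therefore output = 75.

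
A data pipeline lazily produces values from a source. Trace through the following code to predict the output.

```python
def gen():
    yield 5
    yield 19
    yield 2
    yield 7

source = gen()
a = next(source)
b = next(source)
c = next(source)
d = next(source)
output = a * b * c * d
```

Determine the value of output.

Step 1: Create generator and consume all values:
  a = next(source) = 5
  b = next(source) = 19
  c = next(source) = 2
  d = next(source) = 7
Step 2: output = 5 * 19 * 2 * 7 = 1330.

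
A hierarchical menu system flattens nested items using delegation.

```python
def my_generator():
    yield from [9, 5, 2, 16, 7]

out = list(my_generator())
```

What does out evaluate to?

Step 1: yield from delegates to the iterable, yielding each element.
Step 2: Collected values: [9, 5, 2, 16, 7].
Therefore out = [9, 5, 2, 16, 7].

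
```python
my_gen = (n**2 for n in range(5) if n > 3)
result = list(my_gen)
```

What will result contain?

Step 1: For range(5), keep n > 3, then square:
  n=0: 0 <= 3, excluded
  n=1: 1 <= 3, excluded
  n=2: 2 <= 3, excluded
  n=3: 3 <= 3, excluded
  n=4: 4 > 3, yield 4**2 = 16
Therefore result = [16].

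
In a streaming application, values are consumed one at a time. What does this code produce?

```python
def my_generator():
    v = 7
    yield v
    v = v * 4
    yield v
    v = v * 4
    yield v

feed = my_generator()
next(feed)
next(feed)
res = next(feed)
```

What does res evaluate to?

Step 1: Trace through generator execution:
  Yield 1: v starts at 7, yield 7
  Yield 2: v = 7 * 4 = 28, yield 28
  Yield 3: v = 28 * 4 = 112, yield 112
Step 2: First next() gets 7, second next() gets the second value, third next() yields 112.
Therefore res = 112.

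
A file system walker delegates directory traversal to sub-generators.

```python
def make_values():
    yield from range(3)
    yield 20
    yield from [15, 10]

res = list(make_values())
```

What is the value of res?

Step 1: Trace yields in order:
  yield 0
  yield 1
  yield 2
  yield 20
  yield 15
  yield 10
Therefore res = [0, 1, 2, 20, 15, 10].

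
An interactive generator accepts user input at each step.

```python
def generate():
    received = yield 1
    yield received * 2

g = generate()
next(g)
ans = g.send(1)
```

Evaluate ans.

Step 1: next(g) advances to first yield, producing 1.
Step 2: send(1) resumes, received = 1.
Step 3: yield received * 2 = 1 * 2 = 2.
Therefore ans = 2.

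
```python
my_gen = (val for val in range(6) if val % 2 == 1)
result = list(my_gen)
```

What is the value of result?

Step 1: Filter range(6) keeping only odd values:
  val=0: even, excluded
  val=1: odd, included
  val=2: even, excluded
  val=3: odd, included
  val=4: even, excluded
  val=5: odd, included
Therefore result = [1, 3, 5].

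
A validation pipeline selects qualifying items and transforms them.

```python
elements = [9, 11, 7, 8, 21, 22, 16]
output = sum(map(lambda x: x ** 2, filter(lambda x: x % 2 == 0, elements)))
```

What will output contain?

Step 1: Filter even numbers from [9, 11, 7, 8, 21, 22, 16]: [8, 22, 16]
Step 2: Square each: [64, 484, 256]
Step 3: Sum = 804.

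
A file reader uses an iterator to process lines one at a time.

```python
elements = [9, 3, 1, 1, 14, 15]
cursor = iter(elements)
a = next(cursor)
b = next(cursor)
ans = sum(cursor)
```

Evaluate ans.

Step 1: Create iterator over [9, 3, 1, 1, 14, 15].
Step 2: a = next() = 9, b = next() = 3.
Step 3: sum() of remaining [1, 1, 14, 15] = 31.
Therefore ans = 31.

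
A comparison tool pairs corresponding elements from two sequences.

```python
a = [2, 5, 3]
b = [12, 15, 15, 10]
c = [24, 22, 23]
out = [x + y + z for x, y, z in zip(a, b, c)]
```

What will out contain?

Step 1: zip three lists (truncates to shortest, len=3):
  2 + 12 + 24 = 38
  5 + 15 + 22 = 42
  3 + 15 + 23 = 41
Therefore out = [38, 42, 41].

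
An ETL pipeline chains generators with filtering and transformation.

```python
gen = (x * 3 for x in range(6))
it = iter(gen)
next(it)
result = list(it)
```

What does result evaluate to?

Step 1: Generator produces [0, 3, 6, 9, 12, 15].
Step 2: next(it) consumes first element (0).
Step 3: list(it) collects remaining: [3, 6, 9, 12, 15].
Therefore result = [3, 6, 9, 12, 15].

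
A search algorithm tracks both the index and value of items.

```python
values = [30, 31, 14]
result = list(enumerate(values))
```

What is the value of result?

Step 1: enumerate pairs each element with its index:
  (0, 30)
  (1, 31)
  (2, 14)
Therefore result = [(0, 30), (1, 31), (2, 14)].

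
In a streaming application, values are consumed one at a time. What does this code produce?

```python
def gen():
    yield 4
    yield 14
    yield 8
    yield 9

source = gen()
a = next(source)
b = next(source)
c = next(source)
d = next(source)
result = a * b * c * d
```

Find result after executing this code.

Step 1: Create generator and consume all values:
  a = next(source) = 4
  b = next(source) = 14
  c = next(source) = 8
  d = next(source) = 9
Step 2: result = 4 * 14 * 8 * 9 = 4032.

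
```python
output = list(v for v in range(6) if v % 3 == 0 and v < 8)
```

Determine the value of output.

Step 1: Filter range(6) where v % 3 == 0 and v < 8:
  v=0: both conditions met, included
  v=1: excluded (1 % 3 != 0)
  v=2: excluded (2 % 3 != 0)
  v=3: both conditions met, included
  v=4: excluded (4 % 3 != 0)
  v=5: excluded (5 % 3 != 0)
Therefore output = [0, 3].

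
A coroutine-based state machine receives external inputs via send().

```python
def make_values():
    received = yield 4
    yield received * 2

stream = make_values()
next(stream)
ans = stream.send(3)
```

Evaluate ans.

Step 1: next(stream) advances to first yield, producing 4.
Step 2: send(3) resumes, received = 3.
Step 3: yield received * 2 = 3 * 2 = 6.
Therefore ans = 6.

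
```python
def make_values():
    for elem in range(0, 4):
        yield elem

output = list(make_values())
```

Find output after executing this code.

Step 1: The generator yields each value from range(0, 4).
Step 2: list() consumes all yields: [0, 1, 2, 3].
Therefore output = [0, 1, 2, 3].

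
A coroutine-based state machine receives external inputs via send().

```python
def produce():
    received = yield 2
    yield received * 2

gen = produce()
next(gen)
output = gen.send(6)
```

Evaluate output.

Step 1: next(gen) advances to first yield, producing 2.
Step 2: send(6) resumes, received = 6.
Step 3: yield received * 2 = 6 * 2 = 12.
Therefore output = 12.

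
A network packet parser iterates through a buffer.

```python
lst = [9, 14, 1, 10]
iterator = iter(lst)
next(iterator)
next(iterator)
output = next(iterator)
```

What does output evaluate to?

Step 1: Create iterator over [9, 14, 1, 10].
Step 2: next() consumes 9.
Step 3: next() consumes 14.
Step 4: next() returns 1.
Therefore output = 1.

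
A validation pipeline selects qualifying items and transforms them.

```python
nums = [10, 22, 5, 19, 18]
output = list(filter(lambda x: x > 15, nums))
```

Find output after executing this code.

Step 1: Filter elements > 15:
  10: removed
  22: kept
  5: removed
  19: kept
  18: kept
Therefore output = [22, 19, 18].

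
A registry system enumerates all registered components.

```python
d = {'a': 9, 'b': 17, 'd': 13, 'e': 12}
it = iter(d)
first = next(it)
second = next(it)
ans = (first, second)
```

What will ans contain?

Step 1: iter(d) iterates over keys: ['a', 'b', 'd', 'e'].
Step 2: first = next(it) = 'a', second = next(it) = 'b'.
Therefore ans = ('a', 'b').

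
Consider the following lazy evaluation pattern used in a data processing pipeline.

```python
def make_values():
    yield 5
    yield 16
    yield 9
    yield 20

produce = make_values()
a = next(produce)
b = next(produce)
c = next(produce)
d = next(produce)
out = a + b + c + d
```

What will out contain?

Step 1: Create generator and consume all values:
  a = next(produce) = 5
  b = next(produce) = 16
  c = next(produce) = 9
  d = next(produce) = 20
Step 2: out = 5 + 16 + 9 + 20 = 50.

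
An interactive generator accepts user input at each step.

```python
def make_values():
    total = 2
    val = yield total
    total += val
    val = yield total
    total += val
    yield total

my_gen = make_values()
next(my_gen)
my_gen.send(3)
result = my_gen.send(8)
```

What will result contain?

Step 1: next() -> yield total=2.
Step 2: send(3) -> val=3, total = 2+3 = 5, yield 5.
Step 3: send(8) -> val=8, total = 5+8 = 13, yield 13.
Therefore result = 13.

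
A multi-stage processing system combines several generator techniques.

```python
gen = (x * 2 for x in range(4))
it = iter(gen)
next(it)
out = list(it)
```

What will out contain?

Step 1: Generator produces [0, 2, 4, 6].
Step 2: next(it) consumes first element (0).
Step 3: list(it) collects remaining: [2, 4, 6].
Therefore out = [2, 4, 6].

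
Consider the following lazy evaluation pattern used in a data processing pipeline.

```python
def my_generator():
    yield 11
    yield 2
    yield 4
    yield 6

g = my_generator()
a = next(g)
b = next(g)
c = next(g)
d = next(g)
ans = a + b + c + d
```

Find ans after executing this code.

Step 1: Create generator and consume all values:
  a = next(g) = 11
  b = next(g) = 2
  c = next(g) = 4
  d = next(g) = 6
Step 2: ans = 11 + 2 + 4 + 6 = 23.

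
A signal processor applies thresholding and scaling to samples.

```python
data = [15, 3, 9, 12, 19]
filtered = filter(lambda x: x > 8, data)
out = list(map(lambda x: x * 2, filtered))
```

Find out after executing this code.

Step 1: Filter data for elements > 8:
  15: kept
  3: removed
  9: kept
  12: kept
  19: kept
Step 2: Map x * 2 on filtered [15, 9, 12, 19]:
  15 -> 30
  9 -> 18
  12 -> 24
  19 -> 38
Therefore out = [30, 18, 24, 38].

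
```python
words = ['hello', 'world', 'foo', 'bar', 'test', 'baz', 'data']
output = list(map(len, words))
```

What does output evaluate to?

Step 1: Map len() to each word:
  'hello' -> 5
  'world' -> 5
  'foo' -> 3
  'bar' -> 3
  'test' -> 4
  'baz' -> 3
  'data' -> 4
Therefore output = [5, 5, 3, 3, 4, 3, 4].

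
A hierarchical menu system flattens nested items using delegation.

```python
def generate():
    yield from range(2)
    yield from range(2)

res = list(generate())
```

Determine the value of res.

Step 1: Trace yields in order:
  yield 0
  yield 1
  yield 0
  yield 1
Therefore res = [0, 1, 0, 1].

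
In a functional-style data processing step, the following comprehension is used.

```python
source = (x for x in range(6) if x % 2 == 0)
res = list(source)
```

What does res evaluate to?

Step 1: Filter range(6) keeping only even values:
  x=0: even, included
  x=1: odd, excluded
  x=2: even, included
  x=3: odd, excluded
  x=4: even, included
  x=5: odd, excluded
Therefore res = [0, 2, 4].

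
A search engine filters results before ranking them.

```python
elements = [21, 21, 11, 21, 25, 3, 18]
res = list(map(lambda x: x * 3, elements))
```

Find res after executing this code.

Step 1: Apply lambda x: x * 3 to each element:
  21 -> 63
  21 -> 63
  11 -> 33
  21 -> 63
  25 -> 75
  3 -> 9
  18 -> 54
Therefore res = [63, 63, 33, 63, 75, 9, 54].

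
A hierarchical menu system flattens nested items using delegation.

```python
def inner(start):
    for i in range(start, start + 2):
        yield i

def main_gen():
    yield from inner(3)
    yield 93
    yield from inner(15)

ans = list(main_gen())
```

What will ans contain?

Step 1: main_gen() delegates to inner(3):
  yield 3
  yield 4
Step 2: yield 93
Step 3: Delegates to inner(15):
  yield 15
  yield 16
Therefore ans = [3, 4, 93, 15, 16].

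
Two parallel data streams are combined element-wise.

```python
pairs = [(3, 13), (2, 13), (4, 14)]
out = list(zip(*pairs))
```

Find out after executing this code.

Step 1: zip(*pairs) transposes: unzips [(3, 13), (2, 13), (4, 14)] into separate sequences.
Step 2: First elements: (3, 2, 4), second elements: (13, 13, 14).
Therefore out = [(3, 2, 4), (13, 13, 14)].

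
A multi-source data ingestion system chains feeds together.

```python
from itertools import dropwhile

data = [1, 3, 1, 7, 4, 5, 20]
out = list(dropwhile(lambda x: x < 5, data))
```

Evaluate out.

Step 1: dropwhile drops elements while < 5:
  1 < 5: dropped
  3 < 5: dropped
  1 < 5: dropped
  7: kept (dropping stopped)
Step 2: Remaining elements kept regardless of condition.
Therefore out = [7, 4, 5, 20].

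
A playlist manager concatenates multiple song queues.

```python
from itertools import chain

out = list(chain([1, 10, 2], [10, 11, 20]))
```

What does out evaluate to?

Step 1: chain() concatenates iterables: [1, 10, 2] + [10, 11, 20].
Therefore out = [1, 10, 2, 10, 11, 20].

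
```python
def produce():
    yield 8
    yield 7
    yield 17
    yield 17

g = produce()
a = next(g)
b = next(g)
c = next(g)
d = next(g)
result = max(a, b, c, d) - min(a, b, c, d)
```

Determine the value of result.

Step 1: Create generator and consume all values:
  a = next(g) = 8
  b = next(g) = 7
  c = next(g) = 17
  d = next(g) = 17
Step 2: max = 17, min = 7, result = 17 - 7 = 10.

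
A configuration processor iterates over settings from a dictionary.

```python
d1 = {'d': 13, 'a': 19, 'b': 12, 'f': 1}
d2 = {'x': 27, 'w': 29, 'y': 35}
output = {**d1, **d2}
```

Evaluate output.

Step 1: Merge d1 and d2 (d2 values override on key conflicts).
Step 2: d1 has keys ['d', 'a', 'b', 'f'], d2 has keys ['x', 'w', 'y'].
Therefore output = {'d': 13, 'a': 19, 'b': 12, 'f': 1, 'x': 27, 'w': 29, 'y': 35}.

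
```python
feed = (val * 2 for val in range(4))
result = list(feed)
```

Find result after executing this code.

Step 1: For each val in range(4), compute val*2:
  val=0: 0*2 = 0
  val=1: 1*2 = 2
  val=2: 2*2 = 4
  val=3: 3*2 = 6
Therefore result = [0, 2, 4, 6].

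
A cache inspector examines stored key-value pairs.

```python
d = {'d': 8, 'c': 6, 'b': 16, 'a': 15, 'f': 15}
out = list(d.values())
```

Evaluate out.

Step 1: d.values() returns the dictionary values in insertion order.
Therefore out = [8, 6, 16, 15, 15].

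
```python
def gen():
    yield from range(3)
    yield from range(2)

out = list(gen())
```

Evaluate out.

Step 1: Trace yields in order:
  yield 0
  yield 1
  yield 2
  yield 0
  yield 1
Therefore out = [0, 1, 2, 0, 1].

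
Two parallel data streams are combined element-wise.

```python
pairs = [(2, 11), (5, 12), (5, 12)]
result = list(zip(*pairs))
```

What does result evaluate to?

Step 1: zip(*pairs) transposes: unzips [(2, 11), (5, 12), (5, 12)] into separate sequences.
Step 2: First elements: (2, 5, 5), second elements: (11, 12, 12).
Therefore result = [(2, 5, 5), (11, 12, 12)].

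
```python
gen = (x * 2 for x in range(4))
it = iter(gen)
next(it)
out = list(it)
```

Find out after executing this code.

Step 1: Generator produces [0, 2, 4, 6].
Step 2: next(it) consumes first element (0).
Step 3: list(it) collects remaining: [2, 4, 6].
Therefore out = [2, 4, 6].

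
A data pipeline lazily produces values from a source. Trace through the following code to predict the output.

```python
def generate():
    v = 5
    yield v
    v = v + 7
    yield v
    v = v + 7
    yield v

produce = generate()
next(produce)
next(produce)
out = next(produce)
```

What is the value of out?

Step 1: Trace through generator execution:
  Yield 1: v starts at 5, yield 5
  Yield 2: v = 5 + 7 = 12, yield 12
  Yield 3: v = 12 + 7 = 19, yield 19
Step 2: First next() gets 5, second next() gets the second value, third next() yields 19.
Therefore out = 19.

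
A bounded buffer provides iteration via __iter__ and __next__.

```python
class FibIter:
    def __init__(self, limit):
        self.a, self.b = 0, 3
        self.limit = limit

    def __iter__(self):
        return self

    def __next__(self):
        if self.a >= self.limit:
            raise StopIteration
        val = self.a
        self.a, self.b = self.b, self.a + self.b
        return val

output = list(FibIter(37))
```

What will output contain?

Step 1: Fibonacci-like sequence (a=0, b=3) until >= 37:
  Yield 0, then a,b = 3,3
  Yield 3, then a,b = 3,6
  Yield 3, then a,b = 6,9
  Yield 6, then a,b = 9,15
  Yield 9, then a,b = 15,24
  Yield 15, then a,b = 24,39
  Yield 24, then a,b = 39,63
Step 2: 39 >= 37, stop.
Therefore output = [0, 3, 3, 6, 9, 15, 24].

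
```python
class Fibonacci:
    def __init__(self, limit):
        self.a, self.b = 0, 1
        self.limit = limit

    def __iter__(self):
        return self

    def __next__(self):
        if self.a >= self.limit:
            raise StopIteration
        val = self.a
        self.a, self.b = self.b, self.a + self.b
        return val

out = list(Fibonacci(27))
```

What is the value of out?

Step 1: Fibonacci-like sequence (a=0, b=1) until >= 27:
  Yield 0, then a,b = 1,1
  Yield 1, then a,b = 1,2
  Yield 1, then a,b = 2,3
  Yield 2, then a,b = 3,5
  Yield 3, then a,b = 5,8
  Yield 5, then a,b = 8,13
  Yield 8, then a,b = 13,21
  Yield 13, then a,b = 21,34
  Yield 21, then a,b = 34,55
Step 2: 34 >= 27, stop.
Therefore out = [0, 1, 1, 2, 3, 5, 8, 13, 21].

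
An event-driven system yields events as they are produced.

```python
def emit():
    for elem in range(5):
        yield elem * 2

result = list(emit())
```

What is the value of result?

Step 1: For each elem in range(5), yield elem * 2:
  elem=0: yield 0 * 2 = 0
  elem=1: yield 1 * 2 = 2
  elem=2: yield 2 * 2 = 4
  elem=3: yield 3 * 2 = 6
  elem=4: yield 4 * 2 = 8
Therefore result = [0, 2, 4, 6, 8].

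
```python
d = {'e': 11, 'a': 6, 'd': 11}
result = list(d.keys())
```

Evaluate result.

Step 1: d.keys() returns the dictionary keys in insertion order.
Therefore result = ['e', 'a', 'd'].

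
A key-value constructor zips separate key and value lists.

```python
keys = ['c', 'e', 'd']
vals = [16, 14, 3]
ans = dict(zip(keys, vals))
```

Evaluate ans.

Step 1: zip pairs keys with values:
  'c' -> 16
  'e' -> 14
  'd' -> 3
Therefore ans = {'c': 16, 'e': 14, 'd': 3}.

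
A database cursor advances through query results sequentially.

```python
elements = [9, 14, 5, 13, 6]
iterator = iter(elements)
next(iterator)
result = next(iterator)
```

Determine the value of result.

Step 1: Create iterator over [9, 14, 5, 13, 6].
Step 2: next() consumes 9.
Step 3: next() returns 14.
Therefore result = 14.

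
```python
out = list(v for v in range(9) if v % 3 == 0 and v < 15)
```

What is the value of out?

Step 1: Filter range(9) where v % 3 == 0 and v < 15:
  v=0: both conditions met, included
  v=1: excluded (1 % 3 != 0)
  v=2: excluded (2 % 3 != 0)
  v=3: both conditions met, included
  v=4: excluded (4 % 3 != 0)
  v=5: excluded (5 % 3 != 0)
  v=6: both conditions met, included
  v=7: excluded (7 % 3 != 0)
  v=8: excluded (8 % 3 != 0)
Therefore out = [0, 3, 6].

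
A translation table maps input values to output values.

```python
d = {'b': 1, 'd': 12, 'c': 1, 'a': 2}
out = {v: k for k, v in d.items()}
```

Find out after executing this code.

Step 1: Invert dict (swap keys and values):
  'b': 1 -> 1: 'b'
  'd': 12 -> 12: 'd'
  'c': 1 -> 1: 'c'
  'a': 2 -> 2: 'a'
Therefore out = {1: 'c', 12: 'd', 2: 'a'}.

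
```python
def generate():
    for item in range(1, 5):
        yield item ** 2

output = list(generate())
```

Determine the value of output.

Step 1: For each item in range(1, 5), yield item**2:
  item=1: yield 1**2 = 1
  item=2: yield 2**2 = 4
  item=3: yield 3**2 = 9
  item=4: yield 4**2 = 16
Therefore output = [1, 4, 9, 16].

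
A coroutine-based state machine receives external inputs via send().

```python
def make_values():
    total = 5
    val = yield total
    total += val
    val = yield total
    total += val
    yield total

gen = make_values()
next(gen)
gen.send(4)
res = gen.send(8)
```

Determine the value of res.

Step 1: next() -> yield total=5.
Step 2: send(4) -> val=4, total = 5+4 = 9, yield 9.
Step 3: send(8) -> val=8, total = 9+8 = 17, yield 17.
Therefore res = 17.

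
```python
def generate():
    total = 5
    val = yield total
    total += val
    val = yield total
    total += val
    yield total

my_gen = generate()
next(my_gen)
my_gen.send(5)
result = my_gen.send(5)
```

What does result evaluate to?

Step 1: next() -> yield total=5.
Step 2: send(5) -> val=5, total = 5+5 = 10, yield 10.
Step 3: send(5) -> val=5, total = 10+5 = 15, yield 15.
Therefore result = 15.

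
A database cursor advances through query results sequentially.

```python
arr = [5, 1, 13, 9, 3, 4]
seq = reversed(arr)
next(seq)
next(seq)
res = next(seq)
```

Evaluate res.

Step 1: reversed([5, 1, 13, 9, 3, 4]) gives iterator: [4, 3, 9, 13, 1, 5].
Step 2: First next() = 4, second next() = 3.
Step 3: Third next() = 9.
Therefore res = 9.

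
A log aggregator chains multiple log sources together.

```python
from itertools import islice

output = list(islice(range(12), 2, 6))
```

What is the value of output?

Step 1: islice(range(12), 2, 6) takes elements at indices [2, 6).
Step 2: Elements: [2, 3, 4, 5].
Therefore output = [2, 3, 4, 5].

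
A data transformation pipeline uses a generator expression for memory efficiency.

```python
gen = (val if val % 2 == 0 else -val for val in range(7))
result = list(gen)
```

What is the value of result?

Step 1: For each val in range(7), yield val if even, else -val:
  val=0: even, yield 0
  val=1: odd, yield -1
  val=2: even, yield 2
  val=3: odd, yield -3
  val=4: even, yield 4
  val=5: odd, yield -5
  val=6: even, yield 6
Therefore result = [0, -1, 2, -3, 4, -5, 6].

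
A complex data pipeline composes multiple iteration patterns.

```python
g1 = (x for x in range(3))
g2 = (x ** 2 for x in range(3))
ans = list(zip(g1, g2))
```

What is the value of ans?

Step 1: g1 produces [0, 1, 2].
Step 2: g2 produces [0, 1, 4].
Step 3: zip pairs them: [(0, 0), (1, 1), (2, 4)].
Therefore ans = [(0, 0), (1, 1), (2, 4)].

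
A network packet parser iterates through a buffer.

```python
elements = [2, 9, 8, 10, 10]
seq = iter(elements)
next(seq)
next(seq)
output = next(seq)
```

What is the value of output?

Step 1: Create iterator over [2, 9, 8, 10, 10].
Step 2: next() consumes 2.
Step 3: next() consumes 9.
Step 4: next() returns 8.
Therefore output = 8.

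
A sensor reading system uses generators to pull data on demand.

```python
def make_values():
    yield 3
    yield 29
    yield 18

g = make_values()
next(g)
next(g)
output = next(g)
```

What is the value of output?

Step 1: make_values() creates a generator.
Step 2: next(g) yields 3 (consumed and discarded).
Step 3: next(g) yields 29 (consumed and discarded).
Step 4: next(g) yields 18, assigned to output.
Therefore output = 18.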